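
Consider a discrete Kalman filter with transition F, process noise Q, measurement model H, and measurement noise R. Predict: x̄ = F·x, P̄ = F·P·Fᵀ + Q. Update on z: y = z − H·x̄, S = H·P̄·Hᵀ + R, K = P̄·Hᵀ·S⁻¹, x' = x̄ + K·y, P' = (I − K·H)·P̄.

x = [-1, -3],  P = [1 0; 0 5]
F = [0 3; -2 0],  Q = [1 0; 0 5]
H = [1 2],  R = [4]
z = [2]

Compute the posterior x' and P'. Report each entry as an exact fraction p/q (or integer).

x̄ = F·x = [-9, 2]
P̄ = F·P·Fᵀ + Q = [46 0; 0 9]
y = z − H·x̄ = [7]
S = H·P̄·Hᵀ + R = [86]
K = P̄·Hᵀ·S⁻¹ = [23/43; 9/43]
x' = x̄ + K·y = [-226/43, 149/43]
P' = (I − K·H)·P̄ = [920/43 -414/43; -414/43 225/43]

x' = [-226/43, 149/43]
P' = [920/43 -414/43; -414/43 225/43]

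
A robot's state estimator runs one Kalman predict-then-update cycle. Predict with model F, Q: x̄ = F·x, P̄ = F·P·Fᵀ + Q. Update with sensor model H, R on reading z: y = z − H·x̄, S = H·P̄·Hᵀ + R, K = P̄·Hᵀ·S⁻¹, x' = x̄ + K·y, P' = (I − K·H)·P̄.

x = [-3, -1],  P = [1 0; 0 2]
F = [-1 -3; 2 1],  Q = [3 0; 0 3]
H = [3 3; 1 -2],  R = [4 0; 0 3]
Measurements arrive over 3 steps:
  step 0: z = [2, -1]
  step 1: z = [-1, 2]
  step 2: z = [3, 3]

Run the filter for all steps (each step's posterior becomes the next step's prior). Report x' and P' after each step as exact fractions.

step 0: x' = [1102/3877, 940/3877], P' = [6026/11631 -2642/11631; -2642/11631 4262/11631]
step 1: x' = [805241/3013753, -1863444/3013753], P' = [4322489/9041259 -1823213/9041259; -1823213/9041259 3144077/9041259]
step 2: x' = [2241793603/1366852233, -4245050066/6834261165], P' = [217714846/455617411 -91866330/455617411; -91866330/455617411 791560618/2278087055]

step 0: x̄ = F·x = [6, -7]
step 0: P̄ = F·P·Fᵀ + Q = [22 -8; -8 9]
step 0: y = z − H·x̄ = [5, -21]
step 0: S = H·P̄·Hᵀ + R = [139 36; 36 93]
step 0: K = P̄·Hᵀ·S⁻¹ = [846/3877 3770/11631; 405/3877 -3722/11631]
step 0: x' = x̄ + K·y = [1102/3877, 940/3877]
step 0: P' = (I − K·H)·P̄ = [6026/11631 -2642/11631; -2642/11631 4262/11631]
step 1: x̄ = F·x = [-3922/3877, 3144/3877]
step 1: P̄ = F·P·Fᵀ + Q = [63425/11631 -6344/11631; -6344/11631 52691/11631]
step 1: y = z − H·x̄ = [-1543/3877, 17964/3877]
step 1: S = H·P̄·Hᵀ + R = [325792/3877 -35613/3877; -35613/3877 111486/3877]
step 1: K = P̄·Hᵀ·S⁻¹ = [624819/3013753 885435/3013753; 330216/3013753 -901263/3013753]
step 1: x' = x̄ + K·y = [805241/3013753, -1863444/3013753]
step 1: P' = (I − K·H)·P̄ = [4322489/9041259 -1823213/9041259; -1823213/9041259 3144077/9041259]
step 2: x̄ = F·x = [4785091/3013753, -252962/3013753]
step 2: P̄ = F·P·Fᵀ + Q = [48803681/9041259 -5314718/9041259; -5314718/9041259 40264958/9041259]
step 2: y = z − H·x̄ = [-4555128/3013753, 3750244/3013753]
step 2: S = H·P̄·Hᵀ + R = [247372621/3013753 -26411517/3013753; -26411517/3013753 86082054/3013753]
step 2: K = P̄·Hᵀ·S⁻¹ = [94386387/455617411 5081614/17301927; 249171726/2278087055 -25853834/86509635]
step 2: x' = x̄ + K·y = [2241793603/1366852233, -4245050066/6834261165]
step 2: P' = (I − K·H)·P̄ = [217714846/455617411 -91866330/455617411; -91866330/455617411 791560618/2278087055]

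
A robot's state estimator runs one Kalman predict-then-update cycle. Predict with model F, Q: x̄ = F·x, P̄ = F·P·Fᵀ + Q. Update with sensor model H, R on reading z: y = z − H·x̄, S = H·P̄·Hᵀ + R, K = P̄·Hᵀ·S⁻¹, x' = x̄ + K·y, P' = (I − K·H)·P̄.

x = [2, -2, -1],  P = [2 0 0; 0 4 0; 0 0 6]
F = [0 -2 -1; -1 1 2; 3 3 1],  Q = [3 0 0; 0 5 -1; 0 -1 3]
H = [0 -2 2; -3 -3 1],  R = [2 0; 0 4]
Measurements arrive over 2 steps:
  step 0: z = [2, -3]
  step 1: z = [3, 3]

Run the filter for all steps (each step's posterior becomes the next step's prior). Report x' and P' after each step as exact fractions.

step 0: x' = [1434/325, -7282/1625, -5527/1625], P' = [4436/325 -31728/1625 -31208/1625; -31728/1625 234719/8125 232509/8125; -31208/1625 232509/8125 234199/8125]
step 1: x' = [-465310013/144086003, 594314983/144086003, 818117443/144086003], P' = [1988510281/144086003 -2743753477/144086003 -2623346912/144086003; -2743753477/144086003 3912057242/144086003 3766718191/144086003; -2623346912/144086003 3766718191/144086003 3693015957/144086003]

step 0: x̄ = F·x = [5, -6, -1]
step 0: P̄ = F·P·Fᵀ + Q = [25 -20 -30; -20 35 17; -30 17 63]
step 0: y = z − H·x̄ = [-8, -5]
step 0: S = H·P̄·Hᵀ + R = [258 260; 260 325]
step 0: K = P̄·Hᵀ·S⁻¹ = [8/25 -641/1625; -34/125 1068/8125; 26/125 1198/8125]
step 0: x' = x̄ + K·y = [1434/325, -7282/1625, -5527/1625]
step 0: P' = (I − K·H)·P̄ = [4436/325 -31728/1625 -31208/1625; -31728/1625 234719/8125 232509/8125; -31208/1625 232509/8125 234199/8125]
step 1: x̄ = F·x = [20091/1625, -1962/125, -451/125]
step 1: P̄ = F·P·Fᵀ + Q = [2127486/8125 -197977/625 -106546/625; -197977/625 245732/625 129161/625; -106546/625 129161/625 74803/625]
step 1: y = z − H·x̄ = [-2647/125, -5507/1625]
step 1: S = H·P̄·Hᵀ + R = [250102/625 42124/625; 42124/625 812369/8125]
step 1: K = P̄·Hᵀ·S⁻¹ = [120406565/144086003 -89404331/144086003; -145339051/144086003 65451724/144086003; -73702234/144086003 65725530/144086003]
step 1: x' = x̄ + K·y = [-465310013/144086003, 594314983/144086003, 818117443/144086003]
step 1: P' = (I − K·H)·P̄ = [1988510281/144086003 -2743753477/144086003 -2623346912/144086003; -2743753477/144086003 3912057242/144086003 3766718191/144086003; -2623346912/144086003 3766718191/144086003 3693015957/144086003]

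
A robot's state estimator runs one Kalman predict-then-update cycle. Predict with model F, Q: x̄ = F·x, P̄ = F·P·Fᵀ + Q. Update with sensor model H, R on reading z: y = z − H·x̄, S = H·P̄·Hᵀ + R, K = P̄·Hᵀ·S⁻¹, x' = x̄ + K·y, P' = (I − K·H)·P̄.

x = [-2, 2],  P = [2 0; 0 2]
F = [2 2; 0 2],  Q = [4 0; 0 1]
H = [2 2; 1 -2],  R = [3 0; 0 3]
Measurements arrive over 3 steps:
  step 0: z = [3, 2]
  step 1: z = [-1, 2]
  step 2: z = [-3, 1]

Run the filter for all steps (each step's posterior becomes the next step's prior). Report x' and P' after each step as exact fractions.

step 0: x̄ = F·x = [0, 4]
step 0: P̄ = F·P·Fᵀ + Q = [20 8; 8 9]
step 0: y = z − H·x̄ = [-5, 10]
step 0: S = H·P̄·Hᵀ + R = [183 -12; -12 27]
step 0: K = P̄·Hᵀ·S⁻¹ = [40/123 12/41; 266/1599 -158/533]
step 0: x' = x̄ + K·y = [160/123, 326/1599]
step 0: P' = (I − K·H)·P̄ = [76/123 -16/123; -16/123 607/1599]
step 1: x̄ = F·x = [1604/533, 652/1599]
step 1: P̄ = F·P·Fᵀ + Q = [3704/533 532/533; 532/533 4027/1599]
step 1: y = z − H·x̄ = [-12527/1599, -310/1599]
step 1: S = H·P̄·Hᵀ + R = [78121/1599 2924/1599; 2924/1599 25633/1599]
step 1: K = P̄·Hᵀ·S⁻¹ = [130984/415661 113488/415661; 64030/415661 -112026/415661]
step 1: x' = x̄ + K·y = [202716/415661, -310422/415661]
step 1: P' = (I − K·H)·P̄ = [244472/415661 -47996/415661; -47996/415661 144041/415661]
step 2: x̄ = F·x = [-215412/415661, -620844/415661]
step 2: P̄ = F·P·Fᵀ + Q = [2832728/415661 384180/415661; 384180/415661 991825/415661]
step 2: y = z − H·x̄ = [425529/415661, -610615/415661]
step 2: S = H·P̄·Hᵀ + R = [19618635/415661 929796/415661; 929796/415661 6510291/415661]
step 2: K = P̄·Hᵀ·S⁻¹ = [32050616/101732343 9227056/33910781; 15560410/101732343 -9072090/33910781]
step 2: x' = x̄ + K·y = [-20191484/33910781, -32013144/33910781]
step 2: P' = (I − K·H)·P̄ = [59731784/101732343 -11655860/101732343; -11655860/101732343 34996475/101732343]

step 0: x' = [160/123, 326/1599], P' = [76/123 -16/123; -16/123 607/1599]
step 1: x' = [202716/415661, -310422/415661], P' = [244472/415661 -47996/415661; -47996/415661 144041/415661]
step 2: x' = [-20191484/33910781, -32013144/33910781], P' = [59731784/101732343 -11655860/101732343; -11655860/101732343 34996475/101732343]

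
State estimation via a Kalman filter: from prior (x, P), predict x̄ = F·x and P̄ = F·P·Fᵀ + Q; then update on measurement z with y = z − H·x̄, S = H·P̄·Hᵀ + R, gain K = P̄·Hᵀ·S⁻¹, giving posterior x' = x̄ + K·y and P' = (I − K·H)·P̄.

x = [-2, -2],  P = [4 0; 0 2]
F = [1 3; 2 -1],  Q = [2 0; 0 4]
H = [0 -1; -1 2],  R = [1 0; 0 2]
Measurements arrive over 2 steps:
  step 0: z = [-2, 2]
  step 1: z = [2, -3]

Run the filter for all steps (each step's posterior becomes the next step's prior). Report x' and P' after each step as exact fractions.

step 0: x' = [-48/337, 420/337], P' = [1596/337 526/337; 526/337 284/337]
step 1: x' = [11489/45490, -75529/45490], P' = [104089/22745 35851/22745; 35851/22745 19639/22745]

step 0: x̄ = F·x = [-8, -2]
step 0: P̄ = F·P·Fᵀ + Q = [24 2; 2 22]
step 0: y = z − H·x̄ = [-4, -2]
step 0: S = H·P̄·Hᵀ + R = [23 -42; -42 106]
step 0: K = P̄·Hᵀ·S⁻¹ = [-526/337 -272/337; -284/337 21/337]
step 0: x' = x̄ + K·y = [-48/337, 420/337]
step 0: P' = (I − K·H)·P̄ = [1596/337 526/337; 526/337 284/337]
step 1: x̄ = F·x = [1212/337, -516/337]
step 1: P̄ = F·P·Fᵀ + Q = [7982/337 4970/337; 4970/337 5912/337]
step 1: y = z − H·x̄ = [158/337, 1233/337]
step 1: S = H·P̄·Hᵀ + R = [6249/337 -6854/337; -6854/337 12424/337]
step 1: K = P̄·Hᵀ·S⁻¹ = [-35851/22745 -32387/45490; -19639/22745 3427/45490]
step 1: x' = x̄ + K·y = [11489/45490, -75529/45490]
step 1: P' = (I − K·H)·P̄ = [104089/22745 35851/22745; 35851/22745 19639/22745]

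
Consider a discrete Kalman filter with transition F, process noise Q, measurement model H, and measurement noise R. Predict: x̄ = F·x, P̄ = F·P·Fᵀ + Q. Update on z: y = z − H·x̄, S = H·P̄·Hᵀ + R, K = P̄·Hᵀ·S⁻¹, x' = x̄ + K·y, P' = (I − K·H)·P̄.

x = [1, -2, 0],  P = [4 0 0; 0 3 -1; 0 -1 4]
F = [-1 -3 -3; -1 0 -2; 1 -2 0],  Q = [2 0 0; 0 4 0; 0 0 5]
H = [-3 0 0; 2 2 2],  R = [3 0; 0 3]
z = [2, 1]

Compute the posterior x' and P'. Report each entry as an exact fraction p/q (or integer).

x' = [-4877/7970, -13216/3985, 3509/797]
P' = [2469/7970 37/3985 -230/797; 37/3985 54742/3985 -10804/797; -230/797 -10804/797 11421/797]

x̄ = F·x = [5, -1, 5]
P̄ = F·P·Fᵀ + Q = [51 22 8; 22 24 -8; 8 -8 21]
y = z − H·x̄ = [17, -17]
S = H·P̄·Hᵀ + R = [462 -486; -486 563]
K = P̄·Hᵀ·S⁻¹ = [-2469/7970 81/3985; -37/3985 506/3985; 230/797 258/797]
x' = x̄ + K·y = [-4877/7970, -13216/3985, 3509/797]
P' = (I − K·H)·P̄ = [2469/7970 37/3985 -230/797; 37/3985 54742/3985 -10804/797; -230/797 -10804/797 11421/797]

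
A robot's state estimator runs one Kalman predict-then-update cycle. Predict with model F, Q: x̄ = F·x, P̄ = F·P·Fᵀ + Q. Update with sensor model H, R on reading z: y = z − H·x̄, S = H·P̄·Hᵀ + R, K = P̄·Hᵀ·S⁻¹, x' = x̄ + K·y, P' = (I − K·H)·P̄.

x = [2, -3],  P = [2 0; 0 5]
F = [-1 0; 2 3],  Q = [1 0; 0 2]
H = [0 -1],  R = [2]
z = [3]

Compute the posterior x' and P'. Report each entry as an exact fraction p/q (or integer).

x' = [-122/57, -175/57]
P' = [155/57 -8/57; -8/57 110/57]

x̄ = F·x = [-2, -5]
P̄ = F·P·Fᵀ + Q = [3 -4; -4 55]
y = z − H·x̄ = [-2]
S = H·P̄·Hᵀ + R = [57]
K = P̄·Hᵀ·S⁻¹ = [4/57; -55/57]
x' = x̄ + K·y = [-122/57, -175/57]
P' = (I − K·H)·P̄ = [155/57 -8/57; -8/57 110/57]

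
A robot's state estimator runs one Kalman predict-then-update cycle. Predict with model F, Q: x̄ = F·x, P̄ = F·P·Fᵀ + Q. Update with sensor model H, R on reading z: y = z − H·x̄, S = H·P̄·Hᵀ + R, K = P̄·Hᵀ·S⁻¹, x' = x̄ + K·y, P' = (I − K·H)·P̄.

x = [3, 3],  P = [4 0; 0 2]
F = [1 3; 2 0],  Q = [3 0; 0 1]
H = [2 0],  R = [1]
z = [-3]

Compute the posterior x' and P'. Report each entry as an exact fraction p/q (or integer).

x̄ = F·x = [12, 6]
P̄ = F·P·Fᵀ + Q = [25 8; 8 17]
y = z − H·x̄ = [-27]
S = H·P̄·Hᵀ + R = [101]
K = P̄·Hᵀ·S⁻¹ = [50/101; 16/101]
x' = x̄ + K·y = [-138/101, 174/101]
P' = (I − K·H)·P̄ = [25/101 8/101; 8/101 1461/101]

x' = [-138/101, 174/101]
P' = [25/101 8/101; 8/101 1461/101]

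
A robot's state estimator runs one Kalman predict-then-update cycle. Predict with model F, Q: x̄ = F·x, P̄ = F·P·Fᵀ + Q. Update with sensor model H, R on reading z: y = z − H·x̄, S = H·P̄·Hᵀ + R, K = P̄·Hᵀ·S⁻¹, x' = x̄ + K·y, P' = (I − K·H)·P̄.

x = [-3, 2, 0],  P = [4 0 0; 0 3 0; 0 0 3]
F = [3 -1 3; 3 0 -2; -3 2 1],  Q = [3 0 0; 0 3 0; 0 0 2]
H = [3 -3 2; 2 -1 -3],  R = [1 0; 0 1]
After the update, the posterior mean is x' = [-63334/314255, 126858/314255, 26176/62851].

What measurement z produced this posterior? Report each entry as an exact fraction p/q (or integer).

x̄ = F·x = [-11, -9, 13]
P̄ = F·P·Fᵀ + Q = [69 18 -33; 18 51 -42; -33 -42 53]
S = H·P̄·Hᵀ + R = [1077 -42; -42 877]
K = P̄·Hᵀ·S⁻¹ = [28499/314255 79839/314255; -51943/314255 37287/314255; 21791/188553 -12767/62851]
x' − x̄ = [3393471/314255, 2955153/314255, -790887/62851] = K·y
y = (KᵀK)⁻¹·Kᵀ·(x' − x̄) = [-21, 50]
z = y + H·x̄ = [-21, 50] + [20, -52] = [-1, -2]

z = [-1, -2]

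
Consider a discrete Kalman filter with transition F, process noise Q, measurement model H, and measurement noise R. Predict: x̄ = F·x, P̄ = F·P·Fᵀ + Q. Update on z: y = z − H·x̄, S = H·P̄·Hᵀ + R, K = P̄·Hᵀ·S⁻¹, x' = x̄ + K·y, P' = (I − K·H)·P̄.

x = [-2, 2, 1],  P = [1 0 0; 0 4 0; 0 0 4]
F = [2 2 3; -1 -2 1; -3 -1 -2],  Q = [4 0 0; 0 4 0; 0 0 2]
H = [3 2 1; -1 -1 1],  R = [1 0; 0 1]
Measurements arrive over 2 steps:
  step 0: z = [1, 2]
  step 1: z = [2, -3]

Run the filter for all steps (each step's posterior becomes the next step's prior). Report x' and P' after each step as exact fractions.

step 0: x' = [3571/2159, -5502/2159, 2679/2159], P' = [24781/2159 -65357/4318 -17729/4318; -65357/4318 174261/8636 45873/8636; -17729/4318 45873/8636 17125/8636]
step 1: x' = [5077698/8724643, 8557775/8724643, -14813556/8724643], P' = [204521357/61072501 -269224511/61072501 -49734437/61072501; -269224511/61072501 367694221/61072501 58775683/61072501; -49734437/61072501 58775683/61072501 43326905/61072501]

step 0: x̄ = F·x = [3, -1, 2]
step 0: P̄ = F·P·Fᵀ + Q = [60 -6 -38; -6 25 3; -38 3 31]
step 0: y = z − H·x̄ = [-8, 2]
step 0: S = H·P̄·Hᵀ + R = [384 -242; -242 175]
step 0: K = P̄·Hᵀ·S⁻¹ = [243/4318 -967/2159; 2253/8636 1163/4318; 2497/8636 3355/4318]
step 0: x' = x̄ + K·y = [3571/2159, -5502/2159, 2679/2159]
step 0: P' = (I − K·H)·P̄ = [24781/2159 -65357/4318 -17729/4318; -65357/4318 174261/8636 45873/8636; -17729/4318 45873/8636 17125/8636]
step 1: x̄ = F·x = [4175/2159, 10112/2159, -10569/2159]
step 1: P̄ = F·P·Fᵀ + Q = [361477/8636 -207667/8636 139539/8636; -207667/8636 212405/8636 -130277/8636; 139539/8636 -130277/8636 125861/8636]
step 1: y = z − H·x̄ = [-17862/2159, 18379/2159]
step 1: S = H·P̄·Hᵀ + R = [515383/2159 -49061/2159; -49061/2159 274521/8636]
step 1: K = P̄·Hᵀ·S⁻¹ = [25380612/61072501 14968717/61072501; -13509408/61072501 -39694027/61072501; 11674960/61072501 34285659/61072501]
step 1: x' = x̄ + K·y = [5077698/8724643, 8557775/8724643, -14813556/8724643]
step 1: P' = (I − K·H)·P̄ = [204521357/61072501 -269224511/61072501 -49734437/61072501; -269224511/61072501 367694221/61072501 58775683/61072501; -49734437/61072501 58775683/61072501 43326905/61072501]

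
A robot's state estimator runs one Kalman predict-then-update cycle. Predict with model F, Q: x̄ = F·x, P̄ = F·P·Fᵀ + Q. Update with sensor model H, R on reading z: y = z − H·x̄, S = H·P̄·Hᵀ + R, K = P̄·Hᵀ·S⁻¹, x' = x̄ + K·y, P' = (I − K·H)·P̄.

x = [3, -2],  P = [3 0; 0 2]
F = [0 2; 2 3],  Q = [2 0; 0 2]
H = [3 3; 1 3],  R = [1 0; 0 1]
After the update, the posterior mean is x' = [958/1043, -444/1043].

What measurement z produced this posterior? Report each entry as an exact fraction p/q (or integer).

x̄ = F·x = [-4, 0]
P̄ = F·P·Fᵀ + Q = [10 12; 12 32]
S = H·P̄·Hᵀ + R = [595 462; 462 371]
K = P̄·Hᵀ·S⁻¹ = [66/149 -446/1043; -132/1043 468/1043]
x' − x̄ = [5130/1043, -444/1043] = K·y
y = (KᵀK)⁻¹·Kᵀ·(x' − x̄) = [14, 3]
z = y + H·x̄ = [14, 3] + [-12, -4] = [2, -1]

z = [2, -1]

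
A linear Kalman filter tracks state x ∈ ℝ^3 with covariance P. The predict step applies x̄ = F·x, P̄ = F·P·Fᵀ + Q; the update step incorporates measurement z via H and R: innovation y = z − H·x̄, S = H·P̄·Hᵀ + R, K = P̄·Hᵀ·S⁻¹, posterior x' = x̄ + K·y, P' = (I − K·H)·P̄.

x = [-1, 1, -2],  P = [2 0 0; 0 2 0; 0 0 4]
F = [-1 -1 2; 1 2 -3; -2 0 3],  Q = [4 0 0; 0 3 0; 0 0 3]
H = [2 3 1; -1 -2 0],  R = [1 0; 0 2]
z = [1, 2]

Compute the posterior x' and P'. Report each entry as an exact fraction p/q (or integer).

x' = [1436/1747, -2203/1747, 5412/1747]
P' = [9396/1747 -5884/1747 -414/1747; -5884/1747 4360/1747 -1635/1747; -414/1747 -1635/1747 6946/1747]

x̄ = F·x = [-4, 7, -4]
P̄ = F·P·Fᵀ + Q = [24 -30 28; -30 49 -40; 28 -40 47]
y = z − H·x̄ = [-8, 12]
S = H·P̄·Hᵀ + R = [97 -80; -80 102]
K = P̄·Hᵀ·S⁻¹ = [726/1747 1186/1747; -323/1747 -1418/1747; 1213/1747 1842/1747]
x' = x̄ + K·y = [1436/1747, -2203/1747, 5412/1747]
P' = (I − K·H)·P̄ = [9396/1747 -5884/1747 -414/1747; -5884/1747 4360/1747 -1635/1747; -414/1747 -1635/1747 6946/1747]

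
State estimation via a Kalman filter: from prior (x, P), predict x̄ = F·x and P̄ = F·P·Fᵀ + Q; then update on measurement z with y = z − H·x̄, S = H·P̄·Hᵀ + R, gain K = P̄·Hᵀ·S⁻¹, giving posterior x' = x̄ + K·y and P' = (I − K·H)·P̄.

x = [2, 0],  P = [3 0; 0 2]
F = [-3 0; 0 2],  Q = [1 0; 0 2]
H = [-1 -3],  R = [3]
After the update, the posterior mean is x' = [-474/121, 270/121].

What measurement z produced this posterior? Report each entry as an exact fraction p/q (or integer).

x̄ = F·x = [-6, 0]
P̄ = F·P·Fᵀ + Q = [28 0; 0 10]
S = H·P̄·Hᵀ + R = [121]
K = P̄·Hᵀ·S⁻¹ = [-28/121; -30/121]
x' − x̄ = [252/121, 270/121] = K·y
y = (KᵀK)⁻¹·Kᵀ·(x' − x̄) = [-9]
z = y + H·x̄ = [-9] + [6] = [-3]

z = [-3]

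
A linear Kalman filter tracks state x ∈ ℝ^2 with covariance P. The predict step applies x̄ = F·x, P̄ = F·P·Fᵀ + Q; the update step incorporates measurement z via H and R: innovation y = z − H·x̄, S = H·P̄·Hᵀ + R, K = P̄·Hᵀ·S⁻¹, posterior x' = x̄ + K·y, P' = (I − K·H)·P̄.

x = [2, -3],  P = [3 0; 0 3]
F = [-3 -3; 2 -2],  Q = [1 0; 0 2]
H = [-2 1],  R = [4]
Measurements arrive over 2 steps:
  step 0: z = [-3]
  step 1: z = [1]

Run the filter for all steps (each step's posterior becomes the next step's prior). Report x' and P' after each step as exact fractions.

step 0: x' = [152/25, 1159/125], P' = [33/5 286/25; 286/25 2912/125]
step 1: x' = [85558/96081, 288379/96081], P' = [386168/96081 559388/96081; 559388/96081 1076204/96081]

step 0: x̄ = F·x = [3, 10]
step 0: P̄ = F·P·Fᵀ + Q = [55 0; 0 26]
step 0: y = z − H·x̄ = [-7]
step 0: S = H·P̄·Hᵀ + R = [250]
step 0: K = P̄·Hᵀ·S⁻¹ = [-11/25; 13/125]
step 0: x' = x̄ + K·y = [152/25, 1159/125]
step 0: P' = (I − K·H)·P̄ = [33/5 286/25; 286/25 2912/125]
step 1: x̄ = F·x = [-5757/125, -798/125]
step 1: P̄ = F·P·Fᵀ + Q = [59498/125 12522/125; 12522/125 3758/125]
step 1: y = z − H·x̄ = [-10591/125]
step 1: S = H·P̄·Hᵀ + R = [192162/125]
step 1: K = P̄·Hᵀ·S⁻¹ = [-53237/96081; -10643/96081]
step 1: x' = x̄ + K·y = [85558/96081, 288379/96081]
step 1: P' = (I − K·H)·P̄ = [386168/96081 559388/96081; 559388/96081 1076204/96081]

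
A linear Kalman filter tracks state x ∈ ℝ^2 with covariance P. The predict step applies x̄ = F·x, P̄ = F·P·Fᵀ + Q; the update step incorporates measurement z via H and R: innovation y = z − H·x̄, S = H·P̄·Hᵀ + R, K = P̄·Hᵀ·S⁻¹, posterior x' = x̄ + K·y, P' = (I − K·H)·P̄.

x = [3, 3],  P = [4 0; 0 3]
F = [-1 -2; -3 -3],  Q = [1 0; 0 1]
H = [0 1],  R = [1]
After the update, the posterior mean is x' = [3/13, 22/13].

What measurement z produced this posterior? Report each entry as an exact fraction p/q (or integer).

x̄ = F·x = [-9, -18]
P̄ = F·P·Fᵀ + Q = [17 30; 30 64]
S = H·P̄·Hᵀ + R = [65]
K = P̄·Hᵀ·S⁻¹ = [6/13; 64/65]
x' − x̄ = [120/13, 256/13] = K·y
y = (KᵀK)⁻¹·Kᵀ·(x' − x̄) = [20]
z = y + H·x̄ = [20] + [-18] = [2]

z = [2]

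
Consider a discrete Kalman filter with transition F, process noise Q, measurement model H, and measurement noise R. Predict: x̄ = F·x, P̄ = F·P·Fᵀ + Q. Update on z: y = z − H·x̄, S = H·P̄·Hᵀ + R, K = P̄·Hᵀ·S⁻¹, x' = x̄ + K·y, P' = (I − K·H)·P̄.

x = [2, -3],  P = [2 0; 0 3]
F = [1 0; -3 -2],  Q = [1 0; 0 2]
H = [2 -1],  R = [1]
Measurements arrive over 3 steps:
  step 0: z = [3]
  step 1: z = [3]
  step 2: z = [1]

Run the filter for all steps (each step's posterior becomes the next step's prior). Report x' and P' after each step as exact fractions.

step 0: x̄ = F·x = [2, 0]
step 0: P̄ = F·P·Fᵀ + Q = [3 -6; -6 32]
step 0: y = z − H·x̄ = [-1]
step 0: S = H·P̄·Hᵀ + R = [69]
step 0: K = P̄·Hᵀ·S⁻¹ = [4/23; -44/69]
step 0: x' = x̄ + K·y = [42/23, 44/69]
step 0: P' = (I − K·H)·P̄ = [21/23 38/23; 38/23 272/69]
step 1: x̄ = F·x = [42/23, -466/69]
step 1: P̄ = F·P·Fᵀ + Q = [44/23 -139/23; -139/23 3161/69]
step 1: y = z − H·x̄ = [-511/69]
step 1: S = H·P̄·Hᵀ + R = [5426/69]
step 1: K = P̄·Hᵀ·S⁻¹ = [681/5426; -3995/5426]
step 1: x' = x̄ + K·y = [4865/5426, -7059/5426]
step 1: P' = (I − K·H)·P̄ = [3659/5426 6637/5426; 6637/5426 17269/5426]
step 2: x̄ = F·x = [4865/5426, -477/5426]
step 2: P̄ = F·P·Fᵀ + Q = [9085/5426 -24251/5426; -24251/5426 192503/5426]
step 2: y = z − H·x̄ = [-4781/5426]
step 2: S = H·P̄·Hᵀ + R = [331273/5426]
step 2: K = P̄·Hᵀ·S⁻¹ = [42421/331273; -241005/331273]
step 2: x' = x̄ + K·y = [259644/331273, 183234/331273]
step 2: P' = (I − K·H)·P̄ = [223014/331273 403607/331273; 403607/331273 1048219/331273]

step 0: x' = [42/23, 44/69], P' = [21/23 38/23; 38/23 272/69]
step 1: x' = [4865/5426, -7059/5426], P' = [3659/5426 6637/5426; 6637/5426 17269/5426]
step 2: x' = [259644/331273, 183234/331273], P' = [223014/331273 403607/331273; 403607/331273 1048219/331273]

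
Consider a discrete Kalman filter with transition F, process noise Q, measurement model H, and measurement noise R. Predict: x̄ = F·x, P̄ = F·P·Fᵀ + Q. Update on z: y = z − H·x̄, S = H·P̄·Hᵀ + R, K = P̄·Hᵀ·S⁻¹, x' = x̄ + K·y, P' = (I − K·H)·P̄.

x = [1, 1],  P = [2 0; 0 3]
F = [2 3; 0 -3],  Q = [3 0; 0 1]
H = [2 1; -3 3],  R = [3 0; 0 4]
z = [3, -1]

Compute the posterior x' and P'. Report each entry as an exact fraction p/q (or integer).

x̄ = F·x = [5, -3]
P̄ = F·P·Fᵀ + Q = [38 -27; -27 28]
y = z − H·x̄ = [-4, 23]
S = H·P̄·Hᵀ + R = [75 -225; -225 1084]
K = P̄·Hᵀ·S⁻¹ = [9241/30675 -48/409; 8941/30675 87/409]
x' = x̄ + K·y = [33611/30675, 22286/30675]
P' = (I − K·H)·P̄ = [10841/30675 6041/30675; 6041/30675 14741/30675]

x' = [33611/30675, 22286/30675]
P' = [10841/30675 6041/30675; 6041/30675 14741/30675]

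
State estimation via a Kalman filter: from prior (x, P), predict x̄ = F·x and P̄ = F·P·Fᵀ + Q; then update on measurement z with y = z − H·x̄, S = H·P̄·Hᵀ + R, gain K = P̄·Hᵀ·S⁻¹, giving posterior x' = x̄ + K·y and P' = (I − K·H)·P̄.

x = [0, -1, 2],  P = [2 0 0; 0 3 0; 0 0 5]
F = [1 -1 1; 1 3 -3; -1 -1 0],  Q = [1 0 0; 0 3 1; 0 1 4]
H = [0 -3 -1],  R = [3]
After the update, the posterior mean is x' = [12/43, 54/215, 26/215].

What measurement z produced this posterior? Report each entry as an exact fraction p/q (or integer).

z = [-1]

x̄ = F·x = [3, -9, 1]
P̄ = F·P·Fᵀ + Q = [11 -22 1; -22 77 -10; 1 -10 9]
S = H·P̄·Hᵀ + R = [645]
K = P̄·Hᵀ·S⁻¹ = [13/129; -221/645; 7/215]
x' − x̄ = [-117/43, 1989/215, -189/215] = K·y
y = (KᵀK)⁻¹·Kᵀ·(x' − x̄) = [-27]
z = y + H·x̄ = [-27] + [26] = [-1]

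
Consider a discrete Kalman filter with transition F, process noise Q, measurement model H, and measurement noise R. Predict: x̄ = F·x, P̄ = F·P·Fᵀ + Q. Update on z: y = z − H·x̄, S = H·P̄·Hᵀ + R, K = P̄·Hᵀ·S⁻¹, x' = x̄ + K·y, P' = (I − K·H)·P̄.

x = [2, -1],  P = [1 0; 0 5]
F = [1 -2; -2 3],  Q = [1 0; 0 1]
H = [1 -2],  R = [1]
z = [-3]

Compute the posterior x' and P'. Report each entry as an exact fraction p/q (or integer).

x' = [-134/117, 35/39]
P' = [326/351 40/117; 40/117 14/39]

x̄ = F·x = [4, -7]
P̄ = F·P·Fᵀ + Q = [22 -32; -32 50]
y = z − H·x̄ = [-21]
S = H·P̄·Hᵀ + R = [351]
K = P̄·Hᵀ·S⁻¹ = [86/351; -44/117]
x' = x̄ + K·y = [-134/117, 35/39]
P' = (I − K·H)·P̄ = [326/351 40/117; 40/117 14/39]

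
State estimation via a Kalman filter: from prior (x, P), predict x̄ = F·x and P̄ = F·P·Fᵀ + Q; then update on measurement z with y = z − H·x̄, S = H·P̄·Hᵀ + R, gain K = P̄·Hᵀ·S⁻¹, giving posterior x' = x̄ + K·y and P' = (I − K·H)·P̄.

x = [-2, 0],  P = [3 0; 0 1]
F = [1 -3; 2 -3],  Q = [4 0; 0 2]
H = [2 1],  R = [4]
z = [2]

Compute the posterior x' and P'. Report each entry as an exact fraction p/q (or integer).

x' = [168/151, -74/151]
P' = [207/151 -226/151; -226/151 664/151]

x̄ = F·x = [-2, -4]
P̄ = F·P·Fᵀ + Q = [16 15; 15 23]
y = z − H·x̄ = [10]
S = H·P̄·Hᵀ + R = [151]
K = P̄·Hᵀ·S⁻¹ = [47/151; 53/151]
x' = x̄ + K·y = [168/151, -74/151]
P' = (I − K·H)·P̄ = [207/151 -226/151; -226/151 664/151]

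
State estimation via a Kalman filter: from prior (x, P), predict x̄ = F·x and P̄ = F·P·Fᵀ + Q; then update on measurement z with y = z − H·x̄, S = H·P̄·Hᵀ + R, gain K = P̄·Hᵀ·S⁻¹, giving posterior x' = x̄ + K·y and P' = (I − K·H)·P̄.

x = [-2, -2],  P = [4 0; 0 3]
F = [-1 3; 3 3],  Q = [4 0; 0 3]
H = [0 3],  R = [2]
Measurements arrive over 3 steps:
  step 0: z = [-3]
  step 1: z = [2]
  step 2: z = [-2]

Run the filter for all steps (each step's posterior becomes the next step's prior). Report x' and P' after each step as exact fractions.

step 0: x̄ = F·x = [-4, -12]
step 0: P̄ = F·P·Fᵀ + Q = [35 15; 15 66]
step 0: y = z − H·x̄ = [33]
step 0: S = H·P̄·Hᵀ + R = [596]
step 0: K = P̄·Hᵀ·S⁻¹ = [45/596; 99/298]
step 0: x' = x̄ + K·y = [-899/596, -309/298]
step 0: P' = (I − K·H)·P̄ = [18835/596 15/298; 15/298 33/149]
step 1: x̄ = F·x = [-955/596, -4551/596]
step 1: P̄ = F·P·Fᵀ + Q = [22227/596 -55137/596; -55137/596 173031/596]
step 1: y = z − H·x̄ = [14845/596]
step 1: S = H·P̄·Hᵀ + R = [1558471/596]
step 1: K = P̄·Hᵀ·S⁻¹ = [-165411/1558471; 519093/1558471]
step 1: x' = x̄ + K·y = [-6617225/1558471, 1029084/1558471]
step 1: P' = (I − K·H)·P̄ = [12213651/1558471 -110274/1558471; -110274/1558471 346062/1558471]
step 2: x̄ = F·x = [9704477/1558471, -16764423/1558471]
step 2: P̄ = F·P·Fᵀ + Q = [22223737/1558471 -34188039/1558471; -34188039/1558471 115727898/1558471]
step 2: y = z − H·x̄ = [47176327/1558471]
step 2: S = H·P̄·Hᵀ + R = [1044668024/1558471]
step 2: K = P̄·Hᵀ·S⁻¹ = [-102564117/1044668024; 173591847/522334012]
step 2: x' = x̄ + K·y = [3400357459/1044668024, -363948117/522334012]
step 2: P' = (I − K·H)·P̄ = [8147106569/1044668024 -34188039/522334012; -34188039/522334012 57863949/261167006]

step 0: x' = [-899/596, -309/298], P' = [18835/596 15/298; 15/298 33/149]
step 1: x' = [-6617225/1558471, 1029084/1558471], P' = [12213651/1558471 -110274/1558471; -110274/1558471 346062/1558471]
step 2: x' = [3400357459/1044668024, -363948117/522334012], P' = [8147106569/1044668024 -34188039/522334012; -34188039/522334012 57863949/261167006]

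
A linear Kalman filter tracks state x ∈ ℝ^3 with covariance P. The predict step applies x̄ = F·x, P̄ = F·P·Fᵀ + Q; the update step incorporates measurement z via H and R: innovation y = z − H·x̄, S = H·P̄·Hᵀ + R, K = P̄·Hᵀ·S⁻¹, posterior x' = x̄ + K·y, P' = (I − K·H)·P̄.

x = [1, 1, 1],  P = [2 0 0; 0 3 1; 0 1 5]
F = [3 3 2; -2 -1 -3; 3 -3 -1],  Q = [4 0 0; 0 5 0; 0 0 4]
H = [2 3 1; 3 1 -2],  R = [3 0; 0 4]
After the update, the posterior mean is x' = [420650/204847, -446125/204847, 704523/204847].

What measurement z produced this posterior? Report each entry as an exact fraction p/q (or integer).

z = [1, -3]

x̄ = F·x = [8, -6, -1]
P̄ = F·P·Fᵀ + Q = [81 -62 -28; -62 67 22; -28 22 60]
S = H·P̄·Hᵀ + R = [266 -197; -197 916]
K = P̄·Hᵀ·S⁻¹ = [-943/204847 52798/204847; 58573/204847 -23855/204847; 28266/204847 -34622/204847]
x' − x̄ = [-1218126/204847, 782957/204847, 909370/204847] = K·y
y = (KᵀK)⁻¹·Kᵀ·(x' − x̄) = [4, -23]
z = y + H·x̄ = [4, -23] + [-3, 20] = [1, -3]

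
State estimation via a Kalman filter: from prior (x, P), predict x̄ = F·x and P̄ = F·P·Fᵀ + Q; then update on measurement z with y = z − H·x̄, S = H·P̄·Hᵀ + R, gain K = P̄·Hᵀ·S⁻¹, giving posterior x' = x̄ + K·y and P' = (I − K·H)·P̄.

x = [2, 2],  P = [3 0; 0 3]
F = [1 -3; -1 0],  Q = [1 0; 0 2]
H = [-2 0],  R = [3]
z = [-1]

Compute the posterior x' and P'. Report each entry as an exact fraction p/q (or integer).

x' = [50/127, -308/127]
P' = [93/127 -9/127; -9/127 599/127]

x̄ = F·x = [-4, -2]
P̄ = F·P·Fᵀ + Q = [31 -3; -3 5]
y = z − H·x̄ = [-9]
S = H·P̄·Hᵀ + R = [127]
K = P̄·Hᵀ·S⁻¹ = [-62/127; 6/127]
x' = x̄ + K·y = [50/127, -308/127]
P' = (I − K·H)·P̄ = [93/127 -9/127; -9/127 599/127]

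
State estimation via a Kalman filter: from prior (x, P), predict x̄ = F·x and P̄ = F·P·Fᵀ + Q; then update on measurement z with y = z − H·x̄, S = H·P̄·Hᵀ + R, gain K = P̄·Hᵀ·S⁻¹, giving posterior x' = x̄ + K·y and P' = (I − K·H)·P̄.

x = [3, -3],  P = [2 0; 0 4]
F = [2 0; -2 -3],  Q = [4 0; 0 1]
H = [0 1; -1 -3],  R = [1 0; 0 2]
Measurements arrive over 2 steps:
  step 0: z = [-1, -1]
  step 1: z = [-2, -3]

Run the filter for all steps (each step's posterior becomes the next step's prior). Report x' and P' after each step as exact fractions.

step 0: x' = [4902/937, -1231/937], P' = [5260/937 -1444/937; -1444/937 566/937]
step 1: x' = [1210672/153863, -285059/153863], P' = [1086700/153863 -307604/153863; -307604/153863 113770/153863]

step 0: x̄ = F·x = [6, 3]
step 0: P̄ = F·P·Fᵀ + Q = [12 -8; -8 45]
step 0: y = z − H·x̄ = [-4, 14]
step 0: S = H·P̄·Hᵀ + R = [46 -127; -127 371]
step 0: K = P̄·Hᵀ·S⁻¹ = [-1444/937 -464/937; 566/937 -127/937]
step 0: x' = x̄ + K·y = [4902/937, -1231/937]
step 0: P' = (I − K·H)·P̄ = [5260/937 -1444/937; -1444/937 566/937]
step 1: x̄ = F·x = [9804/937, -6111/937]
step 1: P̄ = F·P·Fᵀ + Q = [24788/937 -12376/937; -12376/937 9743/937]
step 1: y = z − H·x̄ = [4237/937, -11340/937]
step 1: S = H·P̄·Hᵀ + R = [10680/937 -16853/937; -16853/937 40093/937]
step 1: K = P̄·Hᵀ·S⁻¹ = [-307604/153863 -81944/153863; 113770/153863 -16853/153863]
step 1: x' = x̄ + K·y = [1210672/153863, -285059/153863]
step 1: P' = (I − K·H)·P̄ = [1086700/153863 -307604/153863; -307604/153863 113770/153863]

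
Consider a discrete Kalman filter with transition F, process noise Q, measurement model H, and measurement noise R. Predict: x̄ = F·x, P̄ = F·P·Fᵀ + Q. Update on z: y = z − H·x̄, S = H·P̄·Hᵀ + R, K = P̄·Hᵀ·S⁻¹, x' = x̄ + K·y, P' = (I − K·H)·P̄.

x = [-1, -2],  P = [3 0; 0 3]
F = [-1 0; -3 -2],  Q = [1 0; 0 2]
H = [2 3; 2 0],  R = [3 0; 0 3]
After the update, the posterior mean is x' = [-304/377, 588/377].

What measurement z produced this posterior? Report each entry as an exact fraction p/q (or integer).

z = [3, -2]

x̄ = F·x = [1, 7]
P̄ = F·P·Fᵀ + Q = [4 9; 9 41]
S = H·P̄·Hᵀ + R = [496 70; 70 19]
K = P̄·Hᵀ·S⁻¹ = [35/1508 253/754; 473/1508 -157/754]
x' − x̄ = [-681/377, -2051/377] = K·y
y = (KᵀK)⁻¹·Kᵀ·(x' − x̄) = [-20, -4]
z = y + H·x̄ = [-20, -4] + [23, 2] = [3, -2]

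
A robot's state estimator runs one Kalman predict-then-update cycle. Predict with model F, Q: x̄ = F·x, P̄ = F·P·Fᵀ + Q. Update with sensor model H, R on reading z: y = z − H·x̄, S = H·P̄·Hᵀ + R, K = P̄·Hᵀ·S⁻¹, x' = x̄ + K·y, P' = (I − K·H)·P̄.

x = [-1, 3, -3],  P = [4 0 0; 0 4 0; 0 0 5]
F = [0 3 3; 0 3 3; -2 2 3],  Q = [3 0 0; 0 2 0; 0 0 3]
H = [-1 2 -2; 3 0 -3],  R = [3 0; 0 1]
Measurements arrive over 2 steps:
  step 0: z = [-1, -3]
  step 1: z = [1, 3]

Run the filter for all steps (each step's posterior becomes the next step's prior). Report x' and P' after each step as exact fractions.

step 0: x̄ = F·x = [0, 0, -1]
step 0: P̄ = F·P·Fᵀ + Q = [84 81 69; 81 83 69; 69 69 80]
step 0: y = z − H·x̄ = [-3, -6]
step 0: S = H·P̄·Hᵀ + R = [139 93; 93 235]
step 0: K = P̄·Hᵀ·S⁻¹ = [-18285/24016 11835/24016; -15803/24016 9933/24016; -241/316 51/316]
step 0: x' = x̄ + K·y = [-16155/24016, -12189/24016, 101/316]
step 0: P' = (I − K·H)·P̄ = [387669/24016 550131/24016 5049/316; 550131/24016 798181/24016 7195/316; 5049/316 7195/316 1258/79]
step 1: x̄ = F·x = [-13539/24016, -13539/24016, 1935/1501]
step 1: P̄ = F·P·Fᵀ + Q = [20540325/24016 20468277/24016 676884/1501; 20468277/24016 20516309/24016 676884/1501; 676884/1501 676884/1501 363340/1501]
step 1: y = z − H·x̄ = [99475/24016, 205545/24016]
step 1: S = H·P̄·Hᵀ + R = [737685/24016 -1401969/24016; -1401969/24016 42265309/24016]
step 1: K = P̄·Hᵀ·S⁻¹ = [-58228431/135155116 91221561/135155116; -240816437/1216396044 274722889/405465348; -130897139/304099011 34647883/101366337]
step 1: x' = x̄ + K·y = [115839414/33788779, 1342643941/304099011, 739465765/304099011]
step 1: P' = (I − K·H)·P̄ = [1881755103/135155116 2704882821/135155116 462836979/33788779; 2704882821/135155116 35879970539/1216396044 6017305625/304099011; 462836979/33788779 6017305625/304099011 4130884928/304099011]

step 0: x' = [-16155/24016, -12189/24016, 101/316], P' = [387669/24016 550131/24016 5049/316; 550131/24016 798181/24016 7195/316; 5049/316 7195/316 1258/79]
step 1: x' = [115839414/33788779, 1342643941/304099011, 739465765/304099011], P' = [1881755103/135155116 2704882821/135155116 462836979/33788779; 2704882821/135155116 35879970539/1216396044 6017305625/304099011; 462836979/33788779 6017305625/304099011 4130884928/304099011]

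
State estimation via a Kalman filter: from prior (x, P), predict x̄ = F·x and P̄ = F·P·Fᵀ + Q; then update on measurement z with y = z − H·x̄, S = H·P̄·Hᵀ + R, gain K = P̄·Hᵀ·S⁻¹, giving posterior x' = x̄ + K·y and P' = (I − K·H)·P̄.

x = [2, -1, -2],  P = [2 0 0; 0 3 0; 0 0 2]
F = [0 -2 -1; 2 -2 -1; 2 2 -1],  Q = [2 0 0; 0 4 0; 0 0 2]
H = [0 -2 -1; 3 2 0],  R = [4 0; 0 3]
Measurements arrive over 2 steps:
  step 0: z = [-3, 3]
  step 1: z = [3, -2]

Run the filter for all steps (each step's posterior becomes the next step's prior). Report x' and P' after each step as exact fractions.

step 0: x' = [8707/14120, 8481/14120, 3993/1765], P' = [5301/7060 -5457/7060 1688/1765; -5457/7060 9669/7060 -3216/1765; 1688/1765 -3216/1765 9836/1765]
step 1: x' = [-11309299/14157288, -65033/786516, -6956699/3539322], P' = [3706549/3539322 -244501/196629 3629926/1769661; -244501/196629 136758/65543 -667172/196629; 3629926/1769661 -667172/196629 15150356/1769661]

step 0: x̄ = F·x = [4, 8, 4]
step 0: P̄ = F·P·Fᵀ + Q = [16 14 -10; 14 26 -2; -10 -2 24]
step 0: y = z − H·x̄ = [17, -25]
step 0: S = H·P̄·Hᵀ + R = [124 -154; -154 419]
step 0: K = P̄·Hᵀ·S⁻¹ = [2081/14120 1663/7060; -3237/14120 989/7060; -851/1765 -456/1765]
step 0: x' = x̄ + K·y = [8707/14120, 8481/14120, 3993/1765]
step 0: P' = (I − K·H)·P̄ = [5301/7060 -5457/7060 1688/1765; -5457/7060 9669/7060 -3216/1765; 1688/1765 -3216/1765 9836/1765]
step 1: x̄ = F·x = [-24453/7060, -7873/3530, 304/1765]
step 1: P̄ = F·P·Fᵀ + Q = [10171/1765 8722/1765 2248/1765; 8722/1765 23164/1765 -1284/1765; 2248/1765 -1284/1765 23534/1765]
step 1: y = z − H·x̄ = [-2274/1765, 90731/7060]
step 1: S = H·P̄·Hᵀ + R = [118114/1765 -149164/1765; -149164/1765 294154/1765]
step 1: K = P̄·Hᵀ·S⁻¹ = [192773/1769661 772537/3539322; -38344/196629 29015/196629; -785315/1769661 -373106/1769661]
step 1: x' = x̄ + K·y = [-11309299/14157288, -65033/786516, -6956699/3539322]
step 1: P' = (I − K·H)·P̄ = [3706549/3539322 -244501/196629 3629926/1769661; -244501/196629 136758/65543 -667172/196629; 3629926/1769661 -667172/196629 15150356/1769661]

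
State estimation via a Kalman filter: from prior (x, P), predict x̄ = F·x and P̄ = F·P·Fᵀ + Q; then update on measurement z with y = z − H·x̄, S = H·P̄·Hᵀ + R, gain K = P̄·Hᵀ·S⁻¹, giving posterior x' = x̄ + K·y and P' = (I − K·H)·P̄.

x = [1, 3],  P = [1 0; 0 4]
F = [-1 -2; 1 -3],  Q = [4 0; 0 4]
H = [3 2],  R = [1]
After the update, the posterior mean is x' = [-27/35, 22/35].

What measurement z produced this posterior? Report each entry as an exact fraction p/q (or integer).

z = [-1]

x̄ = F·x = [-7, -8]
P̄ = F·P·Fᵀ + Q = [21 23; 23 41]
S = H·P̄·Hᵀ + R = [630]
K = P̄·Hᵀ·S⁻¹ = [109/630; 151/630]
x' − x̄ = [218/35, 302/35] = K·y
y = (KᵀK)⁻¹·Kᵀ·(x' − x̄) = [36]
z = y + H·x̄ = [36] + [-37] = [-1]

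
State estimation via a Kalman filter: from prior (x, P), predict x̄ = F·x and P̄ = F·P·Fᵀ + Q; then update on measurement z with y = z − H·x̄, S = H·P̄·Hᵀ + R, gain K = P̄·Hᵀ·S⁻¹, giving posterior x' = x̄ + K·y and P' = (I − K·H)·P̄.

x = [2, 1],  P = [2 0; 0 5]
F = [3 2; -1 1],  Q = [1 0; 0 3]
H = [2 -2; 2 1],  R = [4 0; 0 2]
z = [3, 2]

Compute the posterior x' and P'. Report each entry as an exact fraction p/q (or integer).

x' = [279/227, -383/908]
P' = [75/227 1/454; 1/454 283/454]

x̄ = F·x = [8, -1]
P̄ = F·P·Fᵀ + Q = [39 4; 4 10]
y = z − H·x̄ = [-15, -13]
S = H·P̄·Hᵀ + R = [168 128; 128 184]
K = P̄·Hᵀ·S⁻¹ = [149/908 301/908; -141/454 285/908]
x' = x̄ + K·y = [279/227, -383/908]
P' = (I − K·H)·P̄ = [75/227 1/454; 1/454 283/454]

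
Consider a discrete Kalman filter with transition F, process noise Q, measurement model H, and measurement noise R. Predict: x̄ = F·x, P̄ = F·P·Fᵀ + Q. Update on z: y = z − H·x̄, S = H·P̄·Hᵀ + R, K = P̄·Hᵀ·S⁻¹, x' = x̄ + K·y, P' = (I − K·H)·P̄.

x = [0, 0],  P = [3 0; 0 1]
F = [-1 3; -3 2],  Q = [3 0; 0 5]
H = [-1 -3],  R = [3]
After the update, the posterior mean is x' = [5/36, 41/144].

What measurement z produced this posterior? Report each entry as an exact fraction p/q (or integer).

x̄ = F·x = [0, 0]
P̄ = F·P·Fᵀ + Q = [15 15; 15 36]
S = H·P̄·Hᵀ + R = [432]
K = P̄·Hᵀ·S⁻¹ = [-5/36; -41/144]
x' − x̄ = [5/36, 41/144] = K·y
y = (KᵀK)⁻¹·Kᵀ·(x' − x̄) = [-1]
z = y + H·x̄ = [-1] + [0] = [-1]

z = [-1]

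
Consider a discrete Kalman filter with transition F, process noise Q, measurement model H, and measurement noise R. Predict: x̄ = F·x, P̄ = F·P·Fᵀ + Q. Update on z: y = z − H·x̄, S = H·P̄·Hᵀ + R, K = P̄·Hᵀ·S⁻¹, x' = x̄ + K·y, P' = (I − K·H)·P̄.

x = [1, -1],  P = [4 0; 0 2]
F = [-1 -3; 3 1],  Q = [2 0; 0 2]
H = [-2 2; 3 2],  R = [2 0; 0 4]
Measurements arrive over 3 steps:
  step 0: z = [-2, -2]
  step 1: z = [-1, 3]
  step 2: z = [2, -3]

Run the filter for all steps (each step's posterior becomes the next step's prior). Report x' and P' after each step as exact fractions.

step 0: x' = [458/8191, -7662/8191], P' = [1932/8191 300/8191; 300/8191 2743/8191]
step 1: x' = [8737707/10030637, 2838621/10030637], P' = [2269220/10030637 280236/10030637; 280236/10030637 3114108/10030637]
step 2: x' = [-5493174765/5749519627, 1245509572/5749519627], P' = [1298688444/5749519627 161197092/5749519627; 161197092/5749519627 1782924686/5749519627]

step 0: x̄ = F·x = [2, 2]
step 0: P̄ = F·P·Fᵀ + Q = [24 -18; -18 40]
step 0: y = z − H·x̄ = [-2, -12]
step 0: S = H·P̄·Hᵀ + R = [402 -20; -20 164]
step 0: K = P̄·Hᵀ·S⁻¹ = [-1632/8191 1599/8191; 2443/8191 3193/16382]
step 0: x' = x̄ + K·y = [458/8191, -7662/8191]
step 0: P' = (I − K·H)·P̄ = [1932/8191 300/8191; 300/8191 2743/8191]
step 1: x̄ = F·x = [22528/8191, -6288/8191]
step 1: P̄ = F·P·Fᵀ + Q = [44801/8191 -17025/8191; -17025/8191 38313/8191]
step 1: y = z − H·x̄ = [49441/8191, -30435/8191]
step 1: S = H·P̄·Hᵀ + R = [485038/8191 -149604/8191; -149604/8191 384925/8191]
step 1: K = P̄·Hᵀ·S⁻¹ = [-1988984/10030637 1842033/10030637; 2833872/10030637 1767231/10030637]
step 1: x' = x̄ + K·y = [8737707/10030637, 2838621/10030637]
step 1: P' = (I − K·H)·P̄ = [2269220/10030637 280236/10030637; 280236/10030637 3114108/10030637]
step 2: x̄ = F·x = [-17253570/10030637, 29051742/10030637]
step 2: P̄ = F·P·Fᵀ + Q = [52038882/10030637 -18952344/10030637; -18952344/10030637 45279778/10030637]
step 2: y = z − H·x̄ = [-72549350/10030637, -36434685/10030637]
step 2: S = H·P̄·Hᵀ + R = [560954666/10030637 -169018868/10030637; -169018868/10030637 462163470/10030637]
step 2: K = P̄·Hᵀ·S⁻¹ = [-1137491352/5749519627 1054614879/5749519627; 1621727594/5749519627 1012360162/5749519627]
step 2: x' = x̄ + K·y = [-5493174765/5749519627, 1245509572/5749519627]
step 2: P' = (I − K·H)·P̄ = [1298688444/5749519627 161197092/5749519627; 161197092/5749519627 1782924686/5749519627]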